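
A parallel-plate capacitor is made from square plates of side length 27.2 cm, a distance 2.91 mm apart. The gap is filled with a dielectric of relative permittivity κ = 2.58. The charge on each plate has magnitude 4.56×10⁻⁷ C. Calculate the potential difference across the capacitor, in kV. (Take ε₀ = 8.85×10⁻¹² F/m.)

0.786 kV

A = (27.2 cm)² = 7.40×10⁻² m².
C = κε₀A/d = 2.58 × 8.85×10⁻¹² × 7.40×10⁻² / 2.91×10⁻³ = 5.81×10⁻¹⁰ F.
V = Q/C = 4.56×10⁻⁷ / 5.81×10⁻¹⁰ = 7.86×10² V.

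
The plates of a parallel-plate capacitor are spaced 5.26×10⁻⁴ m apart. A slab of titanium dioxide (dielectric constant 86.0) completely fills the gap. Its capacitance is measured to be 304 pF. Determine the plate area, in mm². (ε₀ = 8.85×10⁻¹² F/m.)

A = Cd/(κε₀) = 3.04×10⁻¹⁰ × 5.26×10⁻⁴ / (86.0 × 8.85×10⁻¹²) = 2.10×10⁻⁴ m².

A ≈ 210 mm²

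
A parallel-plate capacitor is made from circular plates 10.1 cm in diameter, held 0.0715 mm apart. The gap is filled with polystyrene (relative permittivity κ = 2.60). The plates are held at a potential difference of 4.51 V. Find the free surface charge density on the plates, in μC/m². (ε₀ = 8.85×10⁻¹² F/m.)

A = π(10.1/2 cm)² = 8.01×10⁻³ m².
C = κε₀A/d = 2.60 × 8.85×10⁻¹² × 8.01×10⁻³ / 7.15×10⁻⁵ = 2.58×10⁻⁹ F.
σ = Q/A = CV/A = 2.58×10⁻⁹ × 4.51 / 8.01×10⁻³ = 1.45×10⁻⁶ C/m².

1.45 μC/m²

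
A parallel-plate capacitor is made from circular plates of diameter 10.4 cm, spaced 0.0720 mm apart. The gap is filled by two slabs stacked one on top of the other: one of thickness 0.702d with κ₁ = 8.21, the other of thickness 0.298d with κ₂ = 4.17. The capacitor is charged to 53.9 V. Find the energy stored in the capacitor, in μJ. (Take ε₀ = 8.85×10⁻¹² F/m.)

U ≈ 9.66 μJ

A = π(10.4/2 cm)² = 8.49×10⁻³ m².
Stacked slabs ⇒ two capacitors in series, each with the full plate area.
C₁ = κ₁ε₀A/d₁ = 8.21 × 8.85×10⁻¹² × 8.49×10⁻³ / 5.05×10⁻⁵ = 1.22×10⁻⁸ F.
C₂ = κ₂ε₀A/d₂ = 4.17 × 8.85×10⁻¹² × 8.49×10⁻³ / 2.15×10⁻⁵ = 1.46×10⁻⁸ F.
C = (1/C₁ + 1/C₂)⁻¹ = 6.65×10⁻⁹ F.
U = ½CV² = ½ × 6.65×10⁻⁹ × (53.9)² = 9.66×10⁻⁶ J.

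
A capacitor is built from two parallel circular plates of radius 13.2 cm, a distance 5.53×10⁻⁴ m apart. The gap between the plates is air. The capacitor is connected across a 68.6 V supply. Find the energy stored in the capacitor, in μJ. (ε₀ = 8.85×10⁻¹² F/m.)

A = π(13.2 cm)² = 5.47×10⁻² m².
C = ε₀A/d = 8.85×10⁻¹² × 5.47×10⁻² / 5.53×10⁻⁴ = 8.76×10⁻¹⁰ F.
U = ½CV² = ½ × 8.76×10⁻¹⁰ × (68.6)² = 2.06×10⁻⁶ J.

U ≈ 2.06 μJ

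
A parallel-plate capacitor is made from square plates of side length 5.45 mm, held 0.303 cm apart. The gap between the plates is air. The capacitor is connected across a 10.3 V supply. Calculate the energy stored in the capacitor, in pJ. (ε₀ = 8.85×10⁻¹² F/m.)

U ≈ 4.60 pJ

A = (5.45 mm)² = 2.97×10⁻⁵ m².
C = ε₀A/d = 8.85×10⁻¹² × 2.97×10⁻⁵ / 3.03×10⁻³ = 8.68×10⁻¹⁴ F.
U = ½CV² = ½ × 8.68×10⁻¹⁴ × (10.3)² = 4.60×10⁻¹² J.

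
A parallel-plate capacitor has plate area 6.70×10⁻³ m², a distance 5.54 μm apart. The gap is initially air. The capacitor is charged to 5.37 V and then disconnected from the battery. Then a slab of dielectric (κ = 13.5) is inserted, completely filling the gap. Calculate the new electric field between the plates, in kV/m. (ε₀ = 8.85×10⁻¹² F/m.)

E ≈ 71.8 kV/m

Initially C₁ = ε₀A/d = 8.85×10⁻¹² × 6.70×10⁻³ / 5.54×10⁻⁶ = 1.07×10⁻⁸ F.
E₁ = 9.69×10⁵ V/m.
Isolated ⇒ Q is held fixed. V₂ = Q/C₂ = V₁/13.5; E = V/d, so E₂/E₁ = (V₂/V₁)(d₁/d₂) = 0.0741.
E₂ = 0.0741 × 9.69×10⁵ = 7.18×10⁴ V/m.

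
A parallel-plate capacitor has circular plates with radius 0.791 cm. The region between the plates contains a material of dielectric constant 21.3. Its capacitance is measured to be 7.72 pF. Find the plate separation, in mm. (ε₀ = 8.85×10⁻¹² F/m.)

d ≈ 4.80 mm

A = π(0.791 cm)² = 1.97×10⁻⁴ m².
d = κε₀A/C = 21.3 × 8.85×10⁻¹² × 1.97×10⁻⁴ / 7.72×10⁻¹² = 4.80×10⁻³ m.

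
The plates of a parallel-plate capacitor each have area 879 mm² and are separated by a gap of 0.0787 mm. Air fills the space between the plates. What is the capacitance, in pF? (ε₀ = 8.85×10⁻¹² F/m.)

A = 879 mm² = 8.79×10⁻⁴ m².
C = ε₀A/d = 8.85×10⁻¹² × 8.79×10⁻⁴ / 7.87×10⁻⁵ = 9.88×10⁻¹¹ F.

C ≈ 98.8 pF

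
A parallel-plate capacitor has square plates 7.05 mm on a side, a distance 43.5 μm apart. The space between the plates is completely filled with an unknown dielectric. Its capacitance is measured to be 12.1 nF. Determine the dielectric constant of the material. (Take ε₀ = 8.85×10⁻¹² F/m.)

1197

A = (7.05 mm)² = 4.97×10⁻⁵ m².
κ = Cd/(ε₀A) = 1.21×10⁻⁸ × 4.35×10⁻⁵ / (8.85×10⁻¹² × 4.97×10⁻⁵) = 1197.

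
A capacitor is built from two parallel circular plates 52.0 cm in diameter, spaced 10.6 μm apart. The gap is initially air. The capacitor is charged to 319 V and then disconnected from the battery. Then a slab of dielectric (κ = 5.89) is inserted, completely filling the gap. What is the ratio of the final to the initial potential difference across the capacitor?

V₂/V₁ ≈ 0.170

Isolated ⇒ Q is held fixed.
C₂ = 5.89 C₁ and V = Q/C, so V₂/V₁ = C₁/C₂ = 0.170.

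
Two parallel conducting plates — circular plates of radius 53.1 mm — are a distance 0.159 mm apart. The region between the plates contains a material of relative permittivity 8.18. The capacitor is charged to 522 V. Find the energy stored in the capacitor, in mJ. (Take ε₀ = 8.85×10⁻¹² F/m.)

0.549 mJ

A = π(53.1 mm)² = 8.86×10⁻³ m².
C = κε₀A/d = 8.18 × 8.85×10⁻¹² × 8.86×10⁻³ / 1.59×10⁻⁴ = 4.03×10⁻⁹ F.
U = ½CV² = ½ × 4.03×10⁻⁹ × (522)² = 5.49×10⁻⁴ J.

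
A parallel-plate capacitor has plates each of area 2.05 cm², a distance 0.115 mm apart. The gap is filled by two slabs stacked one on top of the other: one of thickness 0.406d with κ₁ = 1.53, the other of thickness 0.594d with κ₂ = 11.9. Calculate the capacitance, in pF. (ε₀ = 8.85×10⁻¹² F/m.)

A = 2.05 cm² = 2.05×10⁻⁴ m².
Stacked slabs ⇒ two capacitors in series, each with the full plate area.
C₁ = κ₁ε₀A/d₁ = 1.53 × 8.85×10⁻¹² × 2.05×10⁻⁴ / 4.67×10⁻⁵ = 5.95×10⁻¹¹ F.
C₂ = κ₂ε₀A/d₂ = 11.9 × 8.85×10⁻¹² × 2.05×10⁻⁴ / 6.83×10⁻⁵ = 3.16×10⁻¹⁰ F.
C = (1/C₁ + 1/C₂)⁻¹ = 5.00×10⁻¹¹ F.

C ≈ 50.0 pF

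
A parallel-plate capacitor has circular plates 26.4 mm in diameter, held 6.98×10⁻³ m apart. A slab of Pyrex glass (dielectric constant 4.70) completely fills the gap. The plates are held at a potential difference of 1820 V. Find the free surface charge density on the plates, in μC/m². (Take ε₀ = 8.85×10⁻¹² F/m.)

σ ≈ 10.8 μC/m²

A = π(26.4/2 mm)² = 5.47×10⁻⁴ m².
C = κε₀A/d = 4.70 × 8.85×10⁻¹² × 5.47×10⁻⁴ / 6.98×10⁻³ = 3.26×10⁻¹² F.
σ = Q/A = CV/A = 3.26×10⁻¹² × 1820 / 5.47×10⁻⁴ = 1.08×10⁻⁵ C/m².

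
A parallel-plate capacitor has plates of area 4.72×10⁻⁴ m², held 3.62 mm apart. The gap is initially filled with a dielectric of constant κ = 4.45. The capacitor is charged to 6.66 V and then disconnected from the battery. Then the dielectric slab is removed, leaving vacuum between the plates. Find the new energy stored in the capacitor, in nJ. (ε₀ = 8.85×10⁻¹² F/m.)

Initially C₁ = κε₀A/d = 4.45 × 8.85×10⁻¹² × 4.72×10⁻⁴ / 3.62×10⁻³ = 5.13×10⁻¹² F.
U₁ = 1.14×10⁻¹⁰ J.
Isolated ⇒ Q is held fixed. C₂ = 0.225 C₁ and U = Q²/(2C), so U₂/U₁ = C₁/C₂ = 4.45.
U₂ = 4.45 × 1.14×10⁻¹⁰ = 5.07×10⁻¹⁰ J.

U ≈ 0.507 nJ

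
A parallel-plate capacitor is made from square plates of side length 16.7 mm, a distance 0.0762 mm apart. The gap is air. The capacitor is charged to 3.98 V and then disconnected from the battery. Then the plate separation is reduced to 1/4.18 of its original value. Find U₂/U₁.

U₂/U₁ ≈ 0.239

Isolated ⇒ Q is held fixed.
C₂ = 4.18 C₁ and U = Q²/(2C), so U₂/U₁ = C₁/C₂ = 0.239.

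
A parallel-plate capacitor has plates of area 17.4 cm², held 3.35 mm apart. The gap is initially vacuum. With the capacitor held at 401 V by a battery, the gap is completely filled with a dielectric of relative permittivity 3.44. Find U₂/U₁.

Battery connected ⇒ V is held fixed.
C₂ = 3.44 C₁ and U = ½CV², so U₂/U₁ = C₂/C₁ = 3.44.

3.44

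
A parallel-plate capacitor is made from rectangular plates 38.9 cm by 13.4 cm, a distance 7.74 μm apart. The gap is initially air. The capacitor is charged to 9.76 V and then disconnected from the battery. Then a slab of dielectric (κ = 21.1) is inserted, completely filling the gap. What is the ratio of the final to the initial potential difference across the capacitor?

Isolated ⇒ Q is held fixed.
C₂ = 21.1 C₁ and V = Q/C, so V₂/V₁ = C₁/C₂ = 0.0474.

0.0474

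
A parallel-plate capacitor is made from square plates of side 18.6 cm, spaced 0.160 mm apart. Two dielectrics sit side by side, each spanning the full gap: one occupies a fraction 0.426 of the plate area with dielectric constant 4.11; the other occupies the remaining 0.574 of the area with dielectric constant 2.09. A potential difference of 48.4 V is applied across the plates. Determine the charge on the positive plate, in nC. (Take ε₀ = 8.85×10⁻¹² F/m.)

273 nC

A = (18.6 cm)² = 3.46×10⁻² m².
Side-by-side slabs ⇒ two capacitors in parallel, each spanning the full gap.
C₁ = κ₁ε₀A₁/d = 4.11 × 8.85×10⁻¹² × 1.47×10⁻² / 1.60×10⁻⁴ = 3.35×10⁻⁹ F.
C₂ = κ₂ε₀A₂/d = 2.09 × 8.85×10⁻¹² × 1.99×10⁻² / 1.60×10⁻⁴ = 2.30×10⁻⁹ F.
C = C₁ + C₂ = 5.65×10⁻⁹ F.
Q = CV = 5.65×10⁻⁹ × 48.4 = 2.73×10⁻⁷ C.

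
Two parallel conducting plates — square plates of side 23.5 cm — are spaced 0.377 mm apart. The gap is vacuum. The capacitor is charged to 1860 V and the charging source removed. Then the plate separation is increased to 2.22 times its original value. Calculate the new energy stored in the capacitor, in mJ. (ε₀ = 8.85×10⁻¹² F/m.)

A = (23.5 cm)² = 5.52×10⁻² m².
Initially C₁ = ε₀A/d = 8.85×10⁻¹² × 5.52×10⁻² / 3.77×10⁻⁴ = 1.30×10⁻⁹ F.
U₁ = 2.24×10⁻³ J.
Isolated ⇒ Q is held fixed. C₂ = 0.450 C₁ and U = Q²/(2C), so U₂/U₁ = C₁/C₂ = 2.22.
U₂ = 2.22 × 2.24×10⁻³ = 4.98×10⁻³ J.

4.98 mJ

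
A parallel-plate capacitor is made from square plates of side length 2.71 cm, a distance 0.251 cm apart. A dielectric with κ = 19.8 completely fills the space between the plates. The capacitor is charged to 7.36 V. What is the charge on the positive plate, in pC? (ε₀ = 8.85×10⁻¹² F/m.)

A = (2.71 cm)² = 7.34×10⁻⁴ m².
C = κε₀A/d = 19.8 × 8.85×10⁻¹² × 7.34×10⁻⁴ / 2.51×10⁻³ = 5.13×10⁻¹¹ F.
Q = CV = 5.13×10⁻¹¹ × 7.36 = 3.77×10⁻¹⁰ C.

Q ≈ 377 pC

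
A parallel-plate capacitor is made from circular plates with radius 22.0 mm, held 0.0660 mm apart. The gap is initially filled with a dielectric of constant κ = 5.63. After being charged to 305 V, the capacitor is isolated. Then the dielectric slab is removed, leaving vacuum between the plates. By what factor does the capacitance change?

C = κε₀A/d scales with κ, so C₂/C₁ = 1/κ = 1/5.63 = 0.178.

C₂/C₁ ≈ 0.178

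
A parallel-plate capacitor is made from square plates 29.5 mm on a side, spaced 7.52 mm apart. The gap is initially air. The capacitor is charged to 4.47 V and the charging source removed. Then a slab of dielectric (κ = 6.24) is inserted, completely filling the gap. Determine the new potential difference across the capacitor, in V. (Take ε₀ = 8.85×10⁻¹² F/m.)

A = (29.5 mm)² = 8.70×10⁻⁴ m².
Initially C₁ = ε₀A/d = 8.85×10⁻¹² × 8.70×10⁻⁴ / 7.52×10⁻³ = 1.02×10⁻¹² F.
V₁ = 4.47 V.
Isolated ⇒ Q is held fixed. C₂ = 6.24 C₁ and V = Q/C, so V₂/V₁ = C₁/C₂ = 0.160.
V₂ = 0.160 × 4.47 = 0.716 V.

V ≈ 0.716 V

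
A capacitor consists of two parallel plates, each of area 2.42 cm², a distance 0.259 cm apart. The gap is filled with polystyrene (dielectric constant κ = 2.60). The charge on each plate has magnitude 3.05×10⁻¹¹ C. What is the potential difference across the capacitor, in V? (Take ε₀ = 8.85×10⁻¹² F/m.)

14.2 V

A = 2.42 cm² = 2.42×10⁻⁴ m².
C = κε₀A/d = 2.60 × 8.85×10⁻¹² × 2.42×10⁻⁴ / 2.59×10⁻³ = 2.15×10⁻¹² F.
V = Q/C = 3.05×10⁻¹¹ / 2.15×10⁻¹² = 14.2 V.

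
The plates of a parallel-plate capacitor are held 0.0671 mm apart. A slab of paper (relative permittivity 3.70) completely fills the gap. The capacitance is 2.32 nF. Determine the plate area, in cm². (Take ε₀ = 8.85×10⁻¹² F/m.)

A ≈ 47.5 cm²

A = Cd/(κε₀) = 2.32×10⁻⁹ × 6.71×10⁻⁵ / (3.70 × 8.85×10⁻¹²) = 4.75×10⁻³ m².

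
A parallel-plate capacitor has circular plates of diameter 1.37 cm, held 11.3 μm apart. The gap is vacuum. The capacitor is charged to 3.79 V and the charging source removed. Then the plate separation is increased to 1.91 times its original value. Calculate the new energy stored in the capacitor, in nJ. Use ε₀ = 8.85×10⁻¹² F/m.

A = π(1.37/2 cm)² = 1.47×10⁻⁴ m².
Initially C₁ = ε₀A/d = 8.85×10⁻¹² × 1.47×10⁻⁴ / 1.13×10⁻⁵ = 1.15×10⁻¹⁰ F.
U₁ = 8.29×10⁻¹⁰ J.
Isolated ⇒ Q is held fixed. C₂ = 0.524 C₁ and U = Q²/(2C), so U₂/U₁ = C₁/C₂ = 1.91.
U₂ = 1.91 × 8.29×10⁻¹⁰ = 1.58×10⁻⁹ J.

1.58 nJ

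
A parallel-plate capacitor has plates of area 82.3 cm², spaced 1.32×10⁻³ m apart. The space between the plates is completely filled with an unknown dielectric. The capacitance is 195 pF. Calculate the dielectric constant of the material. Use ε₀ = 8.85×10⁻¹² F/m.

A = 82.3 cm² = 8.23×10⁻³ m².
κ = Cd/(ε₀A) = 1.95×10⁻¹⁰ × 1.32×10⁻³ / (8.85×10⁻¹² × 8.23×10⁻³) = 3.53.

κ ≈ 3.53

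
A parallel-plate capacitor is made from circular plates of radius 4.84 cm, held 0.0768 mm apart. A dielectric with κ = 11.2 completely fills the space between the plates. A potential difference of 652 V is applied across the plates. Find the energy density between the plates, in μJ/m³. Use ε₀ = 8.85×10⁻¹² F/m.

E = V/d = 652 / 7.68×10⁻⁵ = 8.49×10⁶ V/m.
u = ½κε₀E² = ½ × 11.2 × 8.85×10⁻¹² × (8.49×10⁶)² = 3.57×10³ J/m³.

u ≈ 3.57×10⁹ μJ/m³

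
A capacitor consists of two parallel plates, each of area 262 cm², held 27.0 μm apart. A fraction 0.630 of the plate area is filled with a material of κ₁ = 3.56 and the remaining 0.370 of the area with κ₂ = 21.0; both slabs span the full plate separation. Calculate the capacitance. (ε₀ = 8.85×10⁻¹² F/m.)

86.0 nF

A = 262 cm² = 2.62×10⁻² m².
Side-by-side slabs ⇒ two capacitors in parallel, each spanning the full gap.
C₁ = κ₁ε₀A₁/d = 3.56 × 8.85×10⁻¹² × 1.65×10⁻² / 2.70×10⁻⁵ = 1.93×10⁻⁸ F.
C₂ = κ₂ε₀A₂/d = 21.0 × 8.85×10⁻¹² × 9.69×10⁻³ / 2.70×10⁻⁵ = 6.67×10⁻⁸ F.
C = C₁ + C₂ = 8.60×10⁻⁸ F.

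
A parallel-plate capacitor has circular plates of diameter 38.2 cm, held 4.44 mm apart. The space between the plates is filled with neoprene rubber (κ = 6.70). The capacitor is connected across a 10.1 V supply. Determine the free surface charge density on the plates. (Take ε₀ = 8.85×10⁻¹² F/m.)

A = π(38.2/2 cm)² = 0.115 m².
C = κε₀A/d = 6.70 × 8.85×10⁻¹² × 0.115 / 4.44×10⁻³ = 1.53×10⁻⁹ F.
σ = Q/A = CV/A = 1.53×10⁻⁹ × 10.1 / 0.115 = 1.35×10⁻⁷ C/m².

σ ≈ 135 nC/m²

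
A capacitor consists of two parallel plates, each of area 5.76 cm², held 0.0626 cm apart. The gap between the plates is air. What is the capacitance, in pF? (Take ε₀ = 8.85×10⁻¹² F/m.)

A = 5.76 cm² = 5.76×10⁻⁴ m².
C = ε₀A/d = 8.85×10⁻¹² × 5.76×10⁻⁴ / 6.26×10⁻⁴ = 8.14×10⁻¹² F.

8.14 pF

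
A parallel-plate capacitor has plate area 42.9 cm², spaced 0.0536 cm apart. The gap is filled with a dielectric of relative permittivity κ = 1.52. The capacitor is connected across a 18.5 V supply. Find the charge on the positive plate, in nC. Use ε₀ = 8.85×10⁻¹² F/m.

A = 42.9 cm² = 4.29×10⁻³ m².
C = κε₀A/d = 1.52 × 8.85×10⁻¹² × 4.29×10⁻³ / 5.36×10⁻⁴ = 1.08×10⁻¹⁰ F.
Q = CV = 1.08×10⁻¹⁰ × 18.5 = 1.99×10⁻⁹ C.

1.99 nC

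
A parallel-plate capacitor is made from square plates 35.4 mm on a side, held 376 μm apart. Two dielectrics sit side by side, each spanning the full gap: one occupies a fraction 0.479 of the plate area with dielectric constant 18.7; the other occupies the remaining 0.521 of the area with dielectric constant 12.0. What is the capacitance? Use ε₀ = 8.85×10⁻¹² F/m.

A = (35.4 mm)² = 1.25×10⁻³ m².
Side-by-side slabs ⇒ two capacitors in parallel, each spanning the full gap.
C₁ = κ₁ε₀A₁/d = 18.7 × 8.85×10⁻¹² × 6.00×10⁻⁴ / 3.76×10⁻⁴ = 2.64×10⁻¹⁰ F.
C₂ = κ₂ε₀A₂/d = 12.0 × 8.85×10⁻¹² × 6.53×10⁻⁴ / 3.76×10⁻⁴ = 1.84×10⁻¹⁰ F.
C = C₁ + C₂ = 4.49×10⁻¹⁰ F.

C ≈ 449 pF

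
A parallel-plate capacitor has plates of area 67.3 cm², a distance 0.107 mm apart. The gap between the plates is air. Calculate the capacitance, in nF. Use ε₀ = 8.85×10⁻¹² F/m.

A = 67.3 cm² = 6.73×10⁻³ m².
C = ε₀A/d = 8.85×10⁻¹² × 6.73×10⁻³ / 1.07×10⁻⁴ = 5.57×10⁻¹⁰ F.

0.557 nF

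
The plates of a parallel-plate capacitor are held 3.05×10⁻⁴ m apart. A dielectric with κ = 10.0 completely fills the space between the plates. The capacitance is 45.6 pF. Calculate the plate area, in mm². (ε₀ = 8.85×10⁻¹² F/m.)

A = Cd/(κε₀) = 4.56×10⁻¹¹ × 3.05×10⁻⁴ / (10.0 × 8.85×10⁻¹²) = 1.57×10⁻⁴ m².

157 mm²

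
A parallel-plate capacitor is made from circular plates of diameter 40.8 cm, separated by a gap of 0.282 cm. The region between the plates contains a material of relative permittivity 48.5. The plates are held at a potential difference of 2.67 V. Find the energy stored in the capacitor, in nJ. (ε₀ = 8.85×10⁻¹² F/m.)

70.9 nJ

A = π(40.8/2 cm)² = 0.131 m².
C = κε₀A/d = 48.5 × 8.85×10⁻¹² × 0.131 / 2.82×10⁻³ = 1.99×10⁻⁸ F.
U = ½CV² = ½ × 1.99×10⁻⁸ × (2.67)² = 7.09×10⁻⁸ J.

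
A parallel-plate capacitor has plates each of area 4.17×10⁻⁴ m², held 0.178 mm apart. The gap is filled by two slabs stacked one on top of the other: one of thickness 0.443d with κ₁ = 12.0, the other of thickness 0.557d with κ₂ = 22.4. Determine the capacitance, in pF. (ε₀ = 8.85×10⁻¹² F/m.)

C ≈ 336 pF

Stacked slabs ⇒ two capacitors in series, each with the full plate area.
C₁ = κ₁ε₀A/d₁ = 12.0 × 8.85×10⁻¹² × 4.17×10⁻⁴ / 7.89×10⁻⁵ = 5.62×10⁻¹⁰ F.
C₂ = κ₂ε₀A/d₂ = 22.4 × 8.85×10⁻¹² × 4.17×10⁻⁴ / 9.91×10⁻⁵ = 8.34×10⁻¹⁰ F.
C = (1/C₁ + 1/C₂)⁻¹ = 3.36×10⁻¹⁰ F.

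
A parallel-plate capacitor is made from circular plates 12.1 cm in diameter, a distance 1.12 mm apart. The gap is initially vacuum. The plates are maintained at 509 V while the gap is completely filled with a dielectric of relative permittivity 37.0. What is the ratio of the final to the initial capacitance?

C₂/C₁ ≈ 37.0

C = κε₀A/d scales with κ, so C₂/C₁ = κ = 37.0.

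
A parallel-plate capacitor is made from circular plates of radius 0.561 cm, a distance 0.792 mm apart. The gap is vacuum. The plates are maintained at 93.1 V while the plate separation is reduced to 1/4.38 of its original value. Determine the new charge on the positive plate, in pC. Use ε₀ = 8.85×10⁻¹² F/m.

A = π(0.561 cm)² = 9.89×10⁻⁵ m².
Initially C₁ = ε₀A/d = 8.85×10⁻¹² × 9.89×10⁻⁵ / 7.92×10⁻⁴ = 1.10×10⁻¹² F.
Q₁ = 1.03×10⁻¹⁰ C.
Battery connected ⇒ V is held fixed. C₂ = 4.38 C₁ and Q = CV, so Q₂/Q₁ = C₂/C₁ = 4.38.
Q₂ = 4.38 × 1.03×10⁻¹⁰ = 4.51×10⁻¹⁰ C.

Q ≈ 451 pC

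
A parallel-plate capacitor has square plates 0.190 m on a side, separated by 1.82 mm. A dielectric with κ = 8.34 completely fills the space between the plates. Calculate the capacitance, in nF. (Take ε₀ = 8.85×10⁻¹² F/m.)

A = (0.190 m)² = 3.61×10⁻² m².
C = κε₀A/d = 8.34 × 8.85×10⁻¹² × 3.61×10⁻² / 1.82×10⁻³ = 1.46×10⁻⁹ F.

1.46 nF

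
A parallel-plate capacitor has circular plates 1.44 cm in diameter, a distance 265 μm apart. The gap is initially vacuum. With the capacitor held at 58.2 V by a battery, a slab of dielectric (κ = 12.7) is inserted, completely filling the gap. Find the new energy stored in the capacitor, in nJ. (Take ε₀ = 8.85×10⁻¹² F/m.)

117 nJ

A = π(1.44/2 cm)² = 1.63×10⁻⁴ m².
Initially C₁ = ε₀A/d = 8.85×10⁻¹² × 1.63×10⁻⁴ / 2.65×10⁻⁴ = 5.44×10⁻¹² F.
U₁ = 9.21×10⁻⁹ J.
Battery connected ⇒ V is held fixed. C₂ = 12.7 C₁ and U = ½CV², so U₂/U₁ = C₂/C₁ = 12.7.
U₂ = 12.7 × 9.21×10⁻⁹ = 1.17×10⁻⁷ J.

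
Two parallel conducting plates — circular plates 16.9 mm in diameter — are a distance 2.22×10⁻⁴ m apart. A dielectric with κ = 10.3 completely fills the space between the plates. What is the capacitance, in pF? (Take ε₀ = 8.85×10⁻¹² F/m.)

A = π(16.9/2 mm)² = 2.24×10⁻⁴ m².
C = κε₀A/d = 10.3 × 8.85×10⁻¹² × 2.24×10⁻⁴ / 2.22×10⁻⁴ = 9.21×10⁻¹¹ F.

92.1 pF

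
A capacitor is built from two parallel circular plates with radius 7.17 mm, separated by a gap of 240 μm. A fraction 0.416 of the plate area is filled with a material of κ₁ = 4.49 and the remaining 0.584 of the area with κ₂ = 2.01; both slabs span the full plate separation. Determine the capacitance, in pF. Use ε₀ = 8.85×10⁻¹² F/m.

C ≈ 18.1 pF

A = π(7.17 mm)² = 1.62×10⁻⁴ m².
Side-by-side slabs ⇒ two capacitors in parallel, each spanning the full gap.
C₁ = κ₁ε₀A₁/d = 4.49 × 8.85×10⁻¹² × 6.72×10⁻⁵ / 2.40×10⁻⁴ = 1.11×10⁻¹¹ F.
C₂ = κ₂ε₀A₂/d = 2.01 × 8.85×10⁻¹² × 9.43×10⁻⁵ / 2.40×10⁻⁴ = 6.99×10⁻¹² F.
C = C₁ + C₂ = 1.81×10⁻¹¹ F.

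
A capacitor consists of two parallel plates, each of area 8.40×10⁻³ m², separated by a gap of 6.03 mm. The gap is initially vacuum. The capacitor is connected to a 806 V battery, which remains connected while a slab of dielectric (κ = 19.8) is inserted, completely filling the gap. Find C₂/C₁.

C = κε₀A/d scales with κ, so C₂/C₁ = κ = 19.8.

19.8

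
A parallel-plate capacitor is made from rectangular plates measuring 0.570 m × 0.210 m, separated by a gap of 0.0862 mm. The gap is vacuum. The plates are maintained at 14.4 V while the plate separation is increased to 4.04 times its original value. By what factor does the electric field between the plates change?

E₂/E₁ ≈ 0.248

Battery connected ⇒ V is held fixed.
E = V/d, so E₂/E₁ = d₁/d₂ = 0.248.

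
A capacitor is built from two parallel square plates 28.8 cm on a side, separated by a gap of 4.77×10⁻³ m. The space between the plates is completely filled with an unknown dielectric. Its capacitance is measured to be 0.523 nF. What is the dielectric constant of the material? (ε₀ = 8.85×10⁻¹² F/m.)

κ ≈ 3.40

A = (28.8 cm)² = 8.29×10⁻² m².
κ = Cd/(ε₀A) = 5.23×10⁻¹⁰ × 4.77×10⁻³ / (8.85×10⁻¹² × 8.29×10⁻²) = 3.40.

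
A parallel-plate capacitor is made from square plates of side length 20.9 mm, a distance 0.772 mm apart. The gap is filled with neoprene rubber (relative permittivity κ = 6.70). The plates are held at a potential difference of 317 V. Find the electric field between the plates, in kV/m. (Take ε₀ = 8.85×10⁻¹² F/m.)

E ≈ 411 kV/m

E = V/d = 317 / 7.72×10⁻⁴ = 4.11×10⁵ V/m.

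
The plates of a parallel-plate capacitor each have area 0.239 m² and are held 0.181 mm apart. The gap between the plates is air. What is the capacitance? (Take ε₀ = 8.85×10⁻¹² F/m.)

C ≈ 11.7 nF

C = ε₀A/d = 8.85×10⁻¹² × 0.239 / 1.81×10⁻⁴ = 1.17×10⁻⁸ F.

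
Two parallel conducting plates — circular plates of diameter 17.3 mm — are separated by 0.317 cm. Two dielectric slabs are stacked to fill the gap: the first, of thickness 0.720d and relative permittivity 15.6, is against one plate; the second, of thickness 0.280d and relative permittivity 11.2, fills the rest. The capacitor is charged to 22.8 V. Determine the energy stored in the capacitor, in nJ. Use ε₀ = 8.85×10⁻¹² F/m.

A = π(17.3/2 mm)² = 2.35×10⁻⁴ m².
Stacked slabs ⇒ two capacitors in series, each with the full plate area.
C₁ = κ₁ε₀A/d₁ = 15.6 × 8.85×10⁻¹² × 2.35×10⁻⁴ / 2.28×10⁻³ = 1.42×10⁻¹¹ F.
C₂ = κ₂ε₀A/d₂ = 11.2 × 8.85×10⁻¹² × 2.35×10⁻⁴ / 8.88×10⁻⁴ = 2.62×10⁻¹¹ F.
C = (1/C₁ + 1/C₂)⁻¹ = 9.22×10⁻¹² F.
U = ½CV² = ½ × 9.22×10⁻¹² × (22.8)² = 2.40×10⁻⁹ J.

2.40 nJ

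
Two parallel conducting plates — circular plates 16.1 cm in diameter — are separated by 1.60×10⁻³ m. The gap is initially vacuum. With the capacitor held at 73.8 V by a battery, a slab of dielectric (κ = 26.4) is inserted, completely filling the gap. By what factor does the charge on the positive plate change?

Battery connected ⇒ V is held fixed.
C₂ = 26.4 C₁ and Q = CV, so Q₂/Q₁ = C₂/C₁ = 26.4.

26.4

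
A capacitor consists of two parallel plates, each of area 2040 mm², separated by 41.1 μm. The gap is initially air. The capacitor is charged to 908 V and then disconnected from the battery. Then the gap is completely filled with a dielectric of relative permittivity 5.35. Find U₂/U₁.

Isolated ⇒ Q is held fixed.
C₂ = 5.35 C₁ and U = Q²/(2C), so U₂/U₁ = C₁/C₂ = 0.187.

0.187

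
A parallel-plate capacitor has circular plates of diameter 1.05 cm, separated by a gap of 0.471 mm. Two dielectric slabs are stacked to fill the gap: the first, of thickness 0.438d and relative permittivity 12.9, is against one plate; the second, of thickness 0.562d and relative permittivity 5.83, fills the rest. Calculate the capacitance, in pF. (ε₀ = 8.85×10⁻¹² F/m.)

C ≈ 12.5 pF

A = π(1.05/2 cm)² = 8.66×10⁻⁵ m².
Stacked slabs ⇒ two capacitors in series, each with the full plate area.
C₁ = κ₁ε₀A/d₁ = 12.9 × 8.85×10⁻¹² × 8.66×10⁻⁵ / 2.06×10⁻⁴ = 4.79×10⁻¹¹ F.
C₂ = κ₂ε₀A/d₂ = 5.83 × 8.85×10⁻¹² × 8.66×10⁻⁵ / 2.65×10⁻⁴ = 1.69×10⁻¹¹ F.
C = (1/C₁ + 1/C₂)⁻¹ = 1.25×10⁻¹¹ F.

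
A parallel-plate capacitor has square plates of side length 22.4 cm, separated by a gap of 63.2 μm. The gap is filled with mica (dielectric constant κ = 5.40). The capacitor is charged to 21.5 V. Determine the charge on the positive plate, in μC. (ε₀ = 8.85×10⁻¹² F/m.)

Q ≈ 0.816 μC

A = (22.4 cm)² = 5.02×10⁻² m².
C = κε₀A/d = 5.40 × 8.85×10⁻¹² × 5.02×10⁻² / 6.32×10⁻⁵ = 3.79×10⁻⁸ F.
Q = CV = 3.79×10⁻⁸ × 21.5 = 8.16×10⁻⁷ C.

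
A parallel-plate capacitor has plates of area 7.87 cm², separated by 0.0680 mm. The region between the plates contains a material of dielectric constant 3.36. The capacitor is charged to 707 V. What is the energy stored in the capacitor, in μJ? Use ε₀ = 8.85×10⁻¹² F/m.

A = 7.87 cm² = 7.87×10⁻⁴ m².
C = κε₀A/d = 3.36 × 8.85×10⁻¹² × 7.87×10⁻⁴ / 6.80×10⁻⁵ = 3.44×10⁻¹⁰ F.
U = ½CV² = ½ × 3.44×10⁻¹⁰ × (707)² = 8.60×10⁻⁵ J.

U ≈ 86.0 μJ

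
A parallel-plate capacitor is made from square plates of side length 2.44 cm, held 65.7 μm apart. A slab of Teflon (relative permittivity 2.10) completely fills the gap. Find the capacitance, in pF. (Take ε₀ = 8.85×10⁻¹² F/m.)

168 pF

A = (2.44 cm)² = 5.95×10⁻⁴ m².
C = κε₀A/d = 2.10 × 8.85×10⁻¹² × 5.95×10⁻⁴ / 6.57×10⁻⁵ = 1.68×10⁻¹⁰ F.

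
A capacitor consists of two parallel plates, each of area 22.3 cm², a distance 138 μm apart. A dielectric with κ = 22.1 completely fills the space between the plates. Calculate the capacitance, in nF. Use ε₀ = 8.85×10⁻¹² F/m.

C ≈ 3.16 nF

A = 22.3 cm² = 2.23×10⁻³ m².
C = κε₀A/d = 22.1 × 8.85×10⁻¹² × 2.23×10⁻³ / 1.38×10⁻⁴ = 3.16×10⁻⁹ F.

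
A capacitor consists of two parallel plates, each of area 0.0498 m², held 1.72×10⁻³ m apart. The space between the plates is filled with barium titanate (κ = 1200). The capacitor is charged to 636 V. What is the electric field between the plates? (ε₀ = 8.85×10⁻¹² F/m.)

E = V/d = 636 / 1.72×10⁻³ = 3.70×10⁵ V/m.

E ≈ 370 V/mm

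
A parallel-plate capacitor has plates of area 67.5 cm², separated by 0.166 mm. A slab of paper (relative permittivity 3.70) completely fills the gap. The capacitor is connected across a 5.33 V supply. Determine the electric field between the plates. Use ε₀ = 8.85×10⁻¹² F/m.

E ≈ 32.1 kV/m

E = V/d = 5.33 / 1.66×10⁻⁴ = 3.21×10⁴ V/m.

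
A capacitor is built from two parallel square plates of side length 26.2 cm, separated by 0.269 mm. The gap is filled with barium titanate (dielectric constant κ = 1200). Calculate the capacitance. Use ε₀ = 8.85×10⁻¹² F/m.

A = (26.2 cm)² = 6.86×10⁻² m².
C = κε₀A/d = 1200 × 8.85×10⁻¹² × 6.86×10⁻² / 2.69×10⁻⁴ = 2.71×10⁻⁶ F.

2.71 μF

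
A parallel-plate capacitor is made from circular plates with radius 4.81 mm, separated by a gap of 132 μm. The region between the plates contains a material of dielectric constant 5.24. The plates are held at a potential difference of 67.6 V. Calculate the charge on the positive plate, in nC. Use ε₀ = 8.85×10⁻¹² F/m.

A = π(4.81 mm)² = 7.27×10⁻⁵ m².
C = κε₀A/d = 5.24 × 8.85×10⁻¹² × 7.27×10⁻⁵ / 1.32×10⁻⁴ = 2.55×10⁻¹¹ F.
Q = CV = 2.55×10⁻¹¹ × 67.6 = 1.73×10⁻⁹ C.

1.73 nC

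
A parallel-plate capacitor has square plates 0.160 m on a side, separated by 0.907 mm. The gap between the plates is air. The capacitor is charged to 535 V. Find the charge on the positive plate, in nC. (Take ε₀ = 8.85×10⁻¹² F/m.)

A = (0.160 m)² = 2.56×10⁻² m².
C = ε₀A/d = 8.85×10⁻¹² × 2.56×10⁻² / 9.07×10⁻⁴ = 2.50×10⁻¹⁰ F.
Q = CV = 2.50×10⁻¹⁰ × 535 = 1.34×10⁻⁷ C.

134 nC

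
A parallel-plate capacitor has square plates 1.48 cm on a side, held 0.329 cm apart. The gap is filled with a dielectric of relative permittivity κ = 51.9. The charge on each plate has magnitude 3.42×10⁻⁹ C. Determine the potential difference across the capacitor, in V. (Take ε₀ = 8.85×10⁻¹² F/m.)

V ≈ 112 V

A = (1.48 cm)² = 2.19×10⁻⁴ m².
C = κε₀A/d = 51.9 × 8.85×10⁻¹² × 2.19×10⁻⁴ / 3.29×10⁻³ = 3.06×10⁻¹¹ F.
V = Q/C = 3.42×10⁻⁹ / 3.06×10⁻¹¹ = 1.12×10² V.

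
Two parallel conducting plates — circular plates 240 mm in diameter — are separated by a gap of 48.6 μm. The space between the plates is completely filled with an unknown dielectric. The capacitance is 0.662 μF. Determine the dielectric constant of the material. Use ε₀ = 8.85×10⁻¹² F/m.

80.4

A = π(240/2 mm)² = 4.52×10⁻² m².
κ = Cd/(ε₀A) = 6.62×10⁻⁷ × 4.86×10⁻⁵ / (8.85×10⁻¹² × 4.52×10⁻²) = 80.4.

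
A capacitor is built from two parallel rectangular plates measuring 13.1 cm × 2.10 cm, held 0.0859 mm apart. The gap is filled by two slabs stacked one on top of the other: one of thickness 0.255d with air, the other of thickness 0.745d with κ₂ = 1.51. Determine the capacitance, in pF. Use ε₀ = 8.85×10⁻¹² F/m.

379 pF

A = 13.1 × 2.10 cm² = 2.75×10⁻³ m².
Stacked slabs ⇒ two capacitors in series, each with the full plate area.
C₁ = κ₁ε₀A/d₁ = 1.00 × 8.85×10⁻¹² × 2.75×10⁻³ / 2.19×10⁻⁵ = 1.11×10⁻⁹ F.
C₂ = κ₂ε₀A/d₂ = 1.51 × 8.85×10⁻¹² × 2.75×10⁻³ / 6.40×10⁻⁵ = 5.74×10⁻¹⁰ F.
C = (1/C₁ + 1/C₂)⁻¹ = 3.79×10⁻¹⁰ F.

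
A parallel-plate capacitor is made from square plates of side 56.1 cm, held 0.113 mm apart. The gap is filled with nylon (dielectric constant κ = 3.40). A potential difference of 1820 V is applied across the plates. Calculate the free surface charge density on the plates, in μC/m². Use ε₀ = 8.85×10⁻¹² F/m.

A = (56.1 cm)² = 0.315 m².
C = κε₀A/d = 3.40 × 8.85×10⁻¹² × 0.315 / 1.13×10⁻⁴ = 8.38×10⁻⁸ F.
σ = Q/A = CV/A = 8.38×10⁻⁸ × 1820 / 0.315 = 4.85×10⁻⁴ C/m².

485 μC/m²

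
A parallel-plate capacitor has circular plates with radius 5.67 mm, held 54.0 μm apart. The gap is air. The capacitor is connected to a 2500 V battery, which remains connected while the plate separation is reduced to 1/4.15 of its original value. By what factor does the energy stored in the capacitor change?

Battery connected ⇒ V is held fixed.
C₂ = 4.15 C₁ and U = ½CV², so U₂/U₁ = C₂/C₁ = 4.15.

U₂/U₁ ≈ 4.15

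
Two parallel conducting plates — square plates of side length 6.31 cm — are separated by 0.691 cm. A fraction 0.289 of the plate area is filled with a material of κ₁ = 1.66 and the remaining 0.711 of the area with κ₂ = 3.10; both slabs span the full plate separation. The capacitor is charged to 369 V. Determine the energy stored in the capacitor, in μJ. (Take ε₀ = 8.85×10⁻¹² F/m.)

0.932 μJ

A = (6.31 cm)² = 3.98×10⁻³ m².
Side-by-side slabs ⇒ two capacitors in parallel, each spanning the full gap.
C₁ = κ₁ε₀A₁/d = 1.66 × 8.85×10⁻¹² × 1.15×10⁻³ / 6.91×10⁻³ = 2.45×10⁻¹² F.
C₂ = κ₂ε₀A₂/d = 3.10 × 8.85×10⁻¹² × 2.83×10⁻³ / 6.91×10⁻³ = 1.12×10⁻¹¹ F.
C = C₁ + C₂ = 1.37×10⁻¹¹ F.
U = ½CV² = ½ × 1.37×10⁻¹¹ × (369)² = 9.32×10⁻⁷ J.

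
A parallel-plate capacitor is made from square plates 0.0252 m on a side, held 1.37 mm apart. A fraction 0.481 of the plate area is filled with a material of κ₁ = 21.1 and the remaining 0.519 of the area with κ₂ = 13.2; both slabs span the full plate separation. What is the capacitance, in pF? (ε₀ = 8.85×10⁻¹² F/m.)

A = (0.0252 m)² = 6.35×10⁻⁴ m².
Side-by-side slabs ⇒ two capacitors in parallel, each spanning the full gap.
C₁ = κ₁ε₀A₁/d = 21.1 × 8.85×10⁻¹² × 3.05×10⁻⁴ / 1.37×10⁻³ = 4.16×10⁻¹¹ F.
C₂ = κ₂ε₀A₂/d = 13.2 × 8.85×10⁻¹² × 3.30×10⁻⁴ / 1.37×10⁻³ = 2.81×10⁻¹¹ F.
C = C₁ + C₂ = 6.97×10⁻¹¹ F.

C ≈ 69.7 pF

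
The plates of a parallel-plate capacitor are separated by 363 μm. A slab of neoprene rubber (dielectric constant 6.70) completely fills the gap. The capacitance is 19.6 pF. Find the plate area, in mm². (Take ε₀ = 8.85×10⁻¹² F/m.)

A = Cd/(κε₀) = 1.96×10⁻¹¹ × 3.63×10⁻⁴ / (6.70 × 8.85×10⁻¹²) = 1.20×10⁻⁴ m².

A ≈ 120 mm²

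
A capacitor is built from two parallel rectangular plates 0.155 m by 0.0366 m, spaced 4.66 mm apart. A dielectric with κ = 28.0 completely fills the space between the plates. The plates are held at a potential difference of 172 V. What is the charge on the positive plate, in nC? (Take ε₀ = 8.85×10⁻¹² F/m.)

Q ≈ 51.9 nC

A = 0.155 × 0.0366 m² = 5.67×10⁻³ m².
C = κε₀A/d = 28.0 × 8.85×10⁻¹² × 5.67×10⁻³ / 4.66×10⁻³ = 3.02×10⁻¹⁰ F.
Q = CV = 3.02×10⁻¹⁰ × 172 = 5.19×10⁻⁸ C.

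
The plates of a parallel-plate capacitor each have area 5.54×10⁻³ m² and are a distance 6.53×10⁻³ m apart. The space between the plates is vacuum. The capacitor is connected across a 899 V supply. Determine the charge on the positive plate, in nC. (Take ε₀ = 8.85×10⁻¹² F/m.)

C = ε₀A/d = 8.85×10⁻¹² × 5.54×10⁻³ / 6.53×10⁻³ = 7.51×10⁻¹² F.
Q = CV = 7.51×10⁻¹² × 899 = 6.75×10⁻⁹ C.

Q ≈ 6.75 nC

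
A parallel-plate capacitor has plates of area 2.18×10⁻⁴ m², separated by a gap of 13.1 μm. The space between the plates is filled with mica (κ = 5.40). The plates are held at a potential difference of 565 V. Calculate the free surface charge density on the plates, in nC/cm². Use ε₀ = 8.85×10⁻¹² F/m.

σ ≈ 206 nC/cm²

C = κε₀A/d = 5.40 × 8.85×10⁻¹² × 2.18×10⁻⁴ / 1.31×10⁻⁵ = 7.95×10⁻¹⁰ F.
σ = Q/A = CV/A = 7.95×10⁻¹⁰ × 565 / 2.18×10⁻⁴ = 2.06×10⁻³ C/m².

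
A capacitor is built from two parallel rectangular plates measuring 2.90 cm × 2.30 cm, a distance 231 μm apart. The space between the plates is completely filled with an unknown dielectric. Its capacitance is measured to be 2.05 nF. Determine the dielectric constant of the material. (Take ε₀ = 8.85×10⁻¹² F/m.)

A = 2.90 × 2.30 cm² = 6.67×10⁻⁴ m².
κ = Cd/(ε₀A) = 2.05×10⁻⁹ × 2.31×10⁻⁴ / (8.85×10⁻¹² × 6.67×10⁻⁴) = 80.2.

80.2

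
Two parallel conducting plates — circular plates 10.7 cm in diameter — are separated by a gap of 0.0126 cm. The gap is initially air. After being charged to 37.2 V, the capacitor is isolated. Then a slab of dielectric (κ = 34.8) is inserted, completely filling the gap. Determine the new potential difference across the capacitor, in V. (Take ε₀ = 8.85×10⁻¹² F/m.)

V ≈ 1.07 V

A = π(10.7/2 cm)² = 8.99×10⁻³ m².
Initially C₁ = ε₀A/d = 8.85×10⁻¹² × 8.99×10⁻³ / 1.26×10⁻⁴ = 6.32×10⁻¹⁰ F.
V₁ = 37.2 V.
Isolated ⇒ Q is held fixed. C₂ = 34.8 C₁ and V = Q/C, so V₂/V₁ = C₁/C₂ = 0.0287.
V₂ = 0.0287 × 37.2 = 1.07 V.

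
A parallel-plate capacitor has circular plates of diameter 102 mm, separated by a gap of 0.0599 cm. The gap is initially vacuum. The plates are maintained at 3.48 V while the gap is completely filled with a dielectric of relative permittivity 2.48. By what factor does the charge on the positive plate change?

2.48

Battery connected ⇒ V is held fixed.
C₂ = 2.48 C₁ and Q = CV, so Q₂/Q₁ = C₂/C₁ = 2.48.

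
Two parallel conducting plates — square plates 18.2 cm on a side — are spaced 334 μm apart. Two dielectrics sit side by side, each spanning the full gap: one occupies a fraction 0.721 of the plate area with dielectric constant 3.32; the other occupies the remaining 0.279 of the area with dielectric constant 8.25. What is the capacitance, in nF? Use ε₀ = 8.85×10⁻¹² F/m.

4.12 nF

A = (18.2 cm)² = 3.31×10⁻² m².
Side-by-side slabs ⇒ two capacitors in parallel, each spanning the full gap.
C₁ = κ₁ε₀A₁/d = 3.32 × 8.85×10⁻¹² × 2.39×10⁻² / 3.34×10⁻⁴ = 2.10×10⁻⁹ F.
C₂ = κ₂ε₀A₂/d = 8.25 × 8.85×10⁻¹² × 9.24×10⁻³ / 3.34×10⁻⁴ = 2.02×10⁻⁹ F.
C = C₁ + C₂ = 4.12×10⁻⁹ F.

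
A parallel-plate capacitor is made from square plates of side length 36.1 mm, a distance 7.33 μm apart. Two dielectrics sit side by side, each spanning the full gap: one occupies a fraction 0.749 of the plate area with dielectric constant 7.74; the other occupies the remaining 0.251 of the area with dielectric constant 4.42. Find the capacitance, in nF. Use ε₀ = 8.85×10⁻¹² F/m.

A = (36.1 mm)² = 1.30×10⁻³ m².
Side-by-side slabs ⇒ two capacitors in parallel, each spanning the full gap.
C₁ = κ₁ε₀A₁/d = 7.74 × 8.85×10⁻¹² × 9.76×10⁻⁴ / 7.33×10⁻⁶ = 9.12×10⁻⁹ F.
C₂ = κ₂ε₀A₂/d = 4.42 × 8.85×10⁻¹² × 3.27×10⁻⁴ / 7.33×10⁻⁶ = 1.75×10⁻⁹ F.
C = C₁ + C₂ = 1.09×10⁻⁸ F.

10.9 nF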